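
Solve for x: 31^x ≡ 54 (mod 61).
41

Baby-step giant-step with step n = ⌈√61⌉ = 8.
Baby steps 31^j mod 61 (j:value) for j=0..7: 0:1, 1:31, 2:46, 3:23, 4:42, 5:21, 6:41, 7:51.
Giant-step multiplier: 31^(-8) ≡ 31^(60-8) = 31^52 ≡ 12 (mod 61).
Giant steps γ_i = 54·12^i mod 61: γ_0=54, γ_1=38, γ_2=29, γ_3=43, γ_4=28, γ_5=31 (in table at j=1).
x = i·n + j = 5·8 + 1 = 41.
Check: 31^41 ≡ 54 (mod 61).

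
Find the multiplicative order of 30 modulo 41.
40

41 is prime, so ord(30) divides φ(41) = 40.
Divisors of 40: 1, 2, 4, 5, 8, 10, 20, 40.
Repeated squaring: 30^1 ≡ 30, 30^2 ≡ 39, 30^4 ≡ 4, 30^8 ≡ 16, 30^16 ≡ 10, 30^32 ≡ 18 (mod 41).
Test 30^d mod 41 for each divisor d in increasing order:
30^1 ≡ 30
30^2 ≡ 39
30^4 ≡ 4
30^5 = 30^4·30^1 ≡ 38
30^8 ≡ 16
30^10 = 30^8·30^2 ≡ 9
30^20 = 30^16·30^4 ≡ 40
30^40 = 30^32·30^8 ≡ 1  ← first divisor giving 1
The order is 40.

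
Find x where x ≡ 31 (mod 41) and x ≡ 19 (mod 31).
236

Using Chinese Remainder Theorem:
M = 41 × 31 = 1271
M1 = 31, M2 = 41
y1 = 31^(-1) mod 41 = 4
y2 = 41^(-1) mod 31 = 28
x = (31×31×4 + 19×41×28) mod 1271 = 236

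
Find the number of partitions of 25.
1958

p(n) counts ways to write n as a sum of positive integers (order ignored).
Euler's pentagonal recurrence: p(k) = p(k-1) + p(k-2) - p(k-5) - p(k-7) + p(k-12) + p(k-15) - ... (offsets j(3j∓1)/2, signs ++--, p(0)=1, p(<0)=0).
DP table for k = 0..24: p(0)=1, p(1)=1, p(2)=2, p(3)=3, p(4)=5, p(5)=7, p(6)=11, p(7)=15, p(8)=22, p(9)=30, p(10)=42, p(11)=56, p(12)=77, p(13)=101, p(14)=135, p(15)=176, p(16)=231, p(17)=297, p(18)=385, p(19)=490, p(20)=627, p(21)=792, p(22)=1002, p(23)=1255, p(24)=1575.
Final step: p(25) = p(24) + p(23) - p(20) - p(18) + p(13) + p(10) - p(3)
= 1575 + 1255 - 627 - 385 + 101 + 42 - 3
= 1958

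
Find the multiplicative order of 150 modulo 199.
198

199 is prime, so ord(150) divides φ(199) = 198.
Divisors of 198: 1, 2, 3, 6, 9, 11, 18, 22, 33, 66, 99, 198.
Repeated squaring: 150^1 ≡ 150, 150^2 ≡ 13, 150^4 ≡ 169, 150^8 ≡ 104, 150^16 ≡ 70, 150^32 ≡ 124, 150^64 ≡ 53, 150^128 ≡ 23 (mod 199).
Test 150^d mod 199 for each divisor d in increasing order:
150^1 ≡ 150
150^2 ≡ 13
150^3 = 150^2·150^1 ≡ 159
150^6 = 150^4·150^2 ≡ 8
150^9 = 150^8·150^1 ≡ 78
150^11 = 150^8·150^2·150^1 ≡ 19
150^18 = 150^16·150^2 ≡ 114
150^22 = 150^16·150^4·150^2 ≡ 162
150^33 = 150^32·150^1 ≡ 93
150^66 = 150^64·150^2 ≡ 92
150^99 = 150^64·150^32·150^2·150^1 ≡ 198
150^198 = 150^128·150^64·150^4·150^2 ≡ 1  ← first divisor giving 1
The order is 198.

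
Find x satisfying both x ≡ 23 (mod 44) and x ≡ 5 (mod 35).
1475

Using Chinese Remainder Theorem:
M = 44 × 35 = 1540
M1 = 35, M2 = 44
y1 = 35^(-1) mod 44 = 39
y2 = 44^(-1) mod 35 = 4
x = (23×35×39 + 5×44×4) mod 1540 = 1475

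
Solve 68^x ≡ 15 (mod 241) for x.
160

Baby-step giant-step with step n = ⌈√241⌉ = 16.
Baby steps 68^j mod 241 (j:value) for j=0..15: 0:1, 1:68, 2:45, 3:168, 4:97, 5:89, 6:27, 7:149, 8:10, 9:198, 10:209, 11:234, 12:6, 13:167, 14:29, 15:44.
Giant-step multiplier: 68^(-16) ≡ 68^(240-16) = 68^224 ≡ 94 (mod 241).
Giant steps γ_i = 15·94^i mod 241: γ_0=15, γ_1=205, γ_2=231, γ_3=24, γ_4=87, γ_5=225, γ_6=183, γ_7=91, γ_8=119, γ_9=100, γ_10=1 (in table at j=0).
x = i·n + j = 10·16 + 0 = 160.
Check: 68^160 ≡ 15 (mod 241).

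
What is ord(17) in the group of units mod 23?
22

23 is prime, so ord(17) divides φ(23) = 22.
Divisors of 22: 1, 2, 11, 22.
Repeated squaring: 17^1 ≡ 17, 17^2 ≡ 13, 17^4 ≡ 8, 17^8 ≡ 18, 17^16 ≡ 2 (mod 23).
Test 17^d mod 23 for each divisor d in increasing order:
17^1 ≡ 17
17^2 ≡ 13
17^11 = 17^8·17^2·17^1 ≡ 22
17^22 = 17^16·17^4·17^2 ≡ 1  ← first divisor giving 1
The order is 22.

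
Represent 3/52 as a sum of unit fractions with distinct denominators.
1/18 + 1/468

Greedy algorithm:
3/52: ceiling(52/3) = 18, use 1/18
1/468: ceiling(468/1) = 468, use 1/468
Result: 3/52 = 1/18 + 1/468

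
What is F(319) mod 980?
421

Matrix identity: Q^n = [[F_(n+1), F_n], [F_n, F_(n-1)]] with Q = [[1,1],[1,0]].
n = 319 = 100111111₂. Square-and-multiply, entries mod 980:
Q^1 = [[1,1],[1,0]]
Q^2 = (Q^1)² = [[2,1],[1,1]]
Q^4 = (Q^2)² = [[5,3],[3,2]]
Q^9 = (Q^4)²·Q = [[55,34],[34,21]]
Q^19 = (Q^9)²·Q = [[885,261],[261,624]]
Q^39 = (Q^19)²·Q = [[595,706],[706,869]]
Q^79 = (Q^39)²·Q = [[525,841],[841,664]]
Q^159 = (Q^79)²·Q = [[315,946],[946,349]]
Q^319 = (Q^159)²·Q = [[385,421],[421,944]]
F_319 mod 980 = Q^319[0][1] = 421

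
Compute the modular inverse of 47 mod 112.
31

gcd(47, 112) = 1, so the inverse exists.
Extended Euclidean algorithm on (112, 47):
112 = 2 × 47 + 18  ⟹  18 = (1)·112 + (-2)·47
47 = 2 × 18 + 11  ⟹  11 = (-2)·112 + (5)·47
18 = 1 × 11 + 7  ⟹  7 = (3)·112 + (-7)·47
11 = 1 × 7 + 4  ⟹  4 = (-5)·112 + (12)·47
7 = 1 × 4 + 3  ⟹  3 = (8)·112 + (-19)·47
4 = 1 × 3 + 1  ⟹  1 = (-13)·112 + (31)·47
So (31)·47 ≡ 1 (mod 112), i.e. 47^(-1) ≡ 31 (mod 112).
Check: 47 × 31 = 1457 ≡ 1 (mod 112)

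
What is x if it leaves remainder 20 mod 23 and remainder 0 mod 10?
20

Using Chinese Remainder Theorem:
M = 23 × 10 = 230
M1 = 10, M2 = 23
y1 = 10^(-1) mod 23 = 7
y2 = 23^(-1) mod 10 = 7
x = (20×10×7 + 0×23×7) mod 230 = 20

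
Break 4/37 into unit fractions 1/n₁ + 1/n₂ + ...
1/10 + 1/124 + 1/22940

Greedy algorithm:
4/37: ceiling(37/4) = 10, use 1/10
3/370: ceiling(370/3) = 124, use 1/124
1/22940: ceiling(22940/1) = 22940, use 1/22940
Result: 4/37 = 1/10 + 1/124 + 1/22940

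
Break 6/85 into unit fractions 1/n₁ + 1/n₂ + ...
1/15 + 1/255

Greedy algorithm:
6/85: ceiling(85/6) = 15, use 1/15
1/255: ceiling(255/1) = 255, use 1/255
Result: 6/85 = 1/15 + 1/255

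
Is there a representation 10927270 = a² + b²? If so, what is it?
Not possible

Factorization: 10927270 = 2 × 5 × 103^3
By Fermat: n is sum of two squares iff every prime p ≡ 3 (mod 4) appears to even power.
Prime(s) ≡ 3 (mod 4) with odd exponent: [(103, 3)]
Therefore 10927270 cannot be expressed as a² + b².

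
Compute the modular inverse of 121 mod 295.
256

gcd(121, 295) = 1, so the inverse exists.
Extended Euclidean algorithm on (295, 121):
295 = 2 × 121 + 53  ⟹  53 = (1)·295 + (-2)·121
121 = 2 × 53 + 15  ⟹  15 = (-2)·295 + (5)·121
53 = 3 × 15 + 8  ⟹  8 = (7)·295 + (-17)·121
15 = 1 × 8 + 7  ⟹  7 = (-9)·295 + (22)·121
8 = 1 × 7 + 1  ⟹  1 = (16)·295 + (-39)·121
So (-39)·121 ≡ 1 (mod 295), i.e. 121^(-1) ≡ -39 ≡ 256 (mod 295).
Check: 121 × 256 = 30976 ≡ 1 (mod 295)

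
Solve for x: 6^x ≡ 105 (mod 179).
141

Baby-step giant-step with step n = ⌈√179⌉ = 14.
Baby steps 6^j mod 179 (j:value) for j=0..13: 0:1, 1:6, 2:36, 3:37, 4:43, 5:79, 6:116, 7:159, 8:59, 9:175, 10:155, 11:35, 12:31, 13:7.
Giant-step multiplier: 6^(-14) ≡ 6^(178-14) = 6^164 ≡ 81 (mod 179).
Giant steps γ_i = 105·81^i mod 179: γ_0=105, γ_1=92, γ_2=113, γ_3=24, γ_4=154, γ_5=123, γ_6=118, γ_7=71, γ_8=23, γ_9=73, γ_10=6 (in table at j=1).
x = i·n + j = 10·14 + 1 = 141.
Check: 6^141 ≡ 105 (mod 179).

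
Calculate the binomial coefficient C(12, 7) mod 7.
1

Using Lucas' theorem:
Write n=12 and k=7 in base 7:
n in base 7: [1, 5]
k in base 7: [1, 0]
C(12,7) mod 7 = ∏ C(n_i, k_i) mod 7
Digit binomials (mod 7): C(1,1) = 1; C(5,0) = 1
Product: 1 × 1 = 1 ≡ 1 (mod 7)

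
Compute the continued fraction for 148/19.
[7; 1, 3, 1, 3]

Euclidean algorithm steps:
148 = 7 × 19 + 15
19 = 1 × 15 + 4
15 = 3 × 4 + 3
4 = 1 × 3 + 1
3 = 3 × 1 + 0
Continued fraction: [7; 1, 3, 1, 3]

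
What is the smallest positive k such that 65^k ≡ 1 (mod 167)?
83

167 is prime, so ord(65) divides φ(167) = 166.
Divisors of 166: 1, 2, 83, 166.
Repeated squaring: 65^1 ≡ 65, 65^2 ≡ 50, 65^4 ≡ 162, 65^8 ≡ 25, 65^16 ≡ 124, 65^32 ≡ 12, 65^64 ≡ 144, 65^128 ≡ 28 (mod 167).
Test 65^d mod 167 for each divisor d in increasing order:
65^1 ≡ 65
65^2 ≡ 50
65^83 = 65^64·65^16·65^2·65^1 ≡ 1  ← first divisor giving 1
The order is 83.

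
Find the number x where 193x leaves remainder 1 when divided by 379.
271

gcd(193, 379) = 1, so the inverse exists.
Extended Euclidean algorithm on (379, 193):
379 = 1 × 193 + 186  ⟹  186 = (1)·379 + (-1)·193
193 = 1 × 186 + 7  ⟹  7 = (-1)·379 + (2)·193
186 = 26 × 7 + 4  ⟹  4 = (27)·379 + (-53)·193
7 = 1 × 4 + 3  ⟹  3 = (-28)·379 + (55)·193
4 = 1 × 3 + 1  ⟹  1 = (55)·379 + (-108)·193
So (-108)·193 ≡ 1 (mod 379), i.e. 193^(-1) ≡ -108 ≡ 271 (mod 379).
Check: 193 × 271 = 52303 ≡ 1 (mod 379)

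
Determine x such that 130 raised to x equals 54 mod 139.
52

Baby-step giant-step with step n = ⌈√139⌉ = 12.
Baby steps 130^j mod 139 (j:value) for j=0..11: 0:1, 1:130, 2:81, 3:105, 4:28, 5:26, 6:44, 7:21, 8:89, 9:33, 10:120, 11:32.
Giant-step multiplier: 130^(-12) ≡ 130^(138-12) = 130^126 ≡ 125 (mod 139).
Giant steps γ_i = 54·125^i mod 139: γ_0=54, γ_1=78, γ_2=20, γ_3=137, γ_4=28 (in table at j=4).
x = i·n + j = 4·12 + 4 = 52.
Check: 130^52 ≡ 54 (mod 139).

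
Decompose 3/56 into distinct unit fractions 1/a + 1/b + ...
1/19 + 1/1064

Greedy algorithm:
3/56: ceiling(56/3) = 19, use 1/19
1/1064: ceiling(1064/1) = 1064, use 1/1064
Result: 3/56 = 1/19 + 1/1064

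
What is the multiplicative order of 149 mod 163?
162

163 is prime, so ord(149) divides φ(163) = 162.
Divisors of 162: 1, 2, 3, 6, 9, 18, 27, 54, 81, 162.
Repeated squaring: 149^1 ≡ 149, 149^2 ≡ 33, 149^4 ≡ 111, 149^8 ≡ 96, 149^16 ≡ 88, 149^32 ≡ 83, 149^64 ≡ 43, 149^128 ≡ 56 (mod 163).
Test 149^d mod 163 for each divisor d in increasing order:
149^1 ≡ 149
149^2 ≡ 33
149^3 = 149^2·149^1 ≡ 27
149^6 = 149^4·149^2 ≡ 77
149^9 = 149^8·149^1 ≡ 123
149^18 = 149^16·149^2 ≡ 133
149^27 = 149^16·149^8·149^2·149^1 ≡ 59
149^54 = 149^32·149^16·149^4·149^2 ≡ 58
149^81 = 149^64·149^16·149^1 ≡ 162
149^162 = 149^128·149^32·149^2 ≡ 1  ← first divisor giving 1
The order is 162.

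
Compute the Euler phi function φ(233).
232

233 = 233
φ(n) = n × ∏(1 - 1/p) for each prime p dividing n
φ(233) = 233 × (1 - 1/233) = 232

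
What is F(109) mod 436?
1

Matrix identity: Q^n = [[F_(n+1), F_n], [F_n, F_(n-1)]] with Q = [[1,1],[1,0]].
n = 109 = 1101101₂. Square-and-multiply, entries mod 436:
Q^1 = [[1,1],[1,0]]
Q^3 = (Q^1)²·Q = [[3,2],[2,1]]
Q^6 = (Q^3)² = [[13,8],[8,5]]
Q^13 = (Q^6)²·Q = [[377,233],[233,144]]
Q^27 = (Q^13)²·Q = [[403,218],[218,185]]
Q^54 = (Q^27)² = [[217,0],[0,217]]
Q^109 = (Q^54)²·Q = [[1,1],[1,0]]
F_109 mod 436 = Q^109[0][1] = 1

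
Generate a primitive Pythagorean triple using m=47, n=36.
(913, 3384, 3505)

Euclid's formula: a = m² - n², b = 2mn, c = m² + n²
m = 47, n = 36
a = 47² - 36² = 2209 - 1296 = 913
b = 2 × 47 × 36 = 3384
c = 47² + 36² = 2209 + 1296 = 3505
Verification: 913² + 3384² = 833569 + 11451456 = 12285025 = 3505² ✓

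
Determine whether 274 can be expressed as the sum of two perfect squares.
7² + 15² (a=7, b=15)

Factorization: 274 = 2 × 137
By Fermat: n is sum of two squares iff every prime p ≡ 3 (mod 4) appears to even power.
All primes ≡ 3 (mod 4) appear to even power.
Search a = 0, 1, 2, … for 274 - a² a perfect square: first hit at a = 7: 274 - 49 = 225 = 15².
274 = 7² + 15² = 49 + 225 ✓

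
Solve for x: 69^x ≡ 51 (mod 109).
97

Baby-step giant-step with step n = ⌈√109⌉ = 11.
Baby steps 69^j mod 109 (j:value) for j=0..10: 0:1, 1:69, 2:74, 3:92, 4:26, 5:50, 6:71, 7:103, 8:22, 9:101, 10:102.
Giant-step multiplier: 69^(-11) ≡ 69^(108-11) = 69^97 ≡ 51 (mod 109).
Giant steps γ_i = 51·51^i mod 109: γ_0=51, γ_1=94, γ_2=107, γ_3=7, γ_4=30, γ_5=4, γ_6=95, γ_7=49, γ_8=101 (in table at j=9).
x = i·n + j = 8·11 + 9 = 97.
Check: 69^97 ≡ 51 (mod 109).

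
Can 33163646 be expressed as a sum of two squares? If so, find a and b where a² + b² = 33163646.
Not possible

Factorization: 33163646 = 2 × 29 × 83^3
By Fermat: n is sum of two squares iff every prime p ≡ 3 (mod 4) appears to even power.
Prime(s) ≡ 3 (mod 4) with odd exponent: [(83, 3)]
Therefore 33163646 cannot be expressed as a² + b².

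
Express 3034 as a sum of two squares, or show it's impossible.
3² + 55² (a=3, b=55)

Factorization: 3034 = 2 × 37 × 41
By Fermat: n is sum of two squares iff every prime p ≡ 3 (mod 4) appears to even power.
All primes ≡ 3 (mod 4) appear to even power.
Search a = 0, 1, 2, … for 3034 - a² a perfect square: first hit at a = 3: 3034 - 9 = 3025 = 55².
3034 = 3² + 55² = 9 + 3025 ✓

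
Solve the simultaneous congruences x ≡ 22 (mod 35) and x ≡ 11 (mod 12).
407

Using Chinese Remainder Theorem:
M = 35 × 12 = 420
M1 = 12, M2 = 35
y1 = 12^(-1) mod 35 = 3
y2 = 35^(-1) mod 12 = 11
x = (22×12×3 + 11×35×11) mod 420 = 407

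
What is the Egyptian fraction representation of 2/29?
1/15 + 1/435

Greedy algorithm:
2/29: ceiling(29/2) = 15, use 1/15
1/435: ceiling(435/1) = 435, use 1/435
Result: 2/29 = 1/15 + 1/435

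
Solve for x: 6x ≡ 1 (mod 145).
121

gcd(6, 145) = 1, so the inverse exists.
Extended Euclidean algorithm on (145, 6):
145 = 24 × 6 + 1  ⟹  1 = (1)·145 + (-24)·6
So (-24)·6 ≡ 1 (mod 145), i.e. 6^(-1) ≡ -24 ≡ 121 (mod 145).
Check: 6 × 121 = 726 ≡ 1 (mod 145)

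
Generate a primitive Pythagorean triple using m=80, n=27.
(5671, 4320, 7129)

Euclid's formula: a = m² - n², b = 2mn, c = m² + n²
m = 80, n = 27
a = 80² - 27² = 6400 - 729 = 5671
b = 2 × 80 × 27 = 4320
c = 80² + 27² = 6400 + 729 = 7129
Verification: 5671² + 4320² = 32160241 + 18662400 = 50822641 = 7129² ✓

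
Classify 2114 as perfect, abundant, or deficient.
deficient

Proper divisors of 2114: sum = 1 + 2 + 7 + 14 + 151 + 302 + 1057 = 1534
Since 1534 < 2114, 2114 is deficient.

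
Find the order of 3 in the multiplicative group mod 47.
23

47 is prime, so ord(3) divides φ(47) = 46.
Divisors of 46: 1, 2, 23, 46.
Repeated squaring: 3^1 ≡ 3, 3^2 ≡ 9, 3^4 ≡ 34, 3^8 ≡ 28, 3^16 ≡ 32, 3^32 ≡ 37 (mod 47).
Test 3^d mod 47 for each divisor d in increasing order:
3^1 ≡ 3
3^2 ≡ 9
3^23 = 3^16·3^4·3^2·3^1 ≡ 1  ← first divisor giving 1
The order is 23.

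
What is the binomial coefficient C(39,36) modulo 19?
0

Using Lucas' theorem:
Write n=39 and k=36 in base 19:
n in base 19: [2, 1]
k in base 19: [1, 17]
C(39,36) mod 19 = ∏ C(n_i, k_i) mod 19
Digit binomials (mod 19): C(2,1) = 2; C(1,17) = 0 (k_i > n_i)
Product: 2 × 0 = 0 ≡ 0 (mod 19)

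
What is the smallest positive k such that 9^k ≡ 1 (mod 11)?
5

11 is prime, so ord(9) divides φ(11) = 10.
Divisors of 10: 1, 2, 5, 10.
Repeated squaring: 9^1 ≡ 9, 9^2 ≡ 4, 9^4 ≡ 5, 9^8 ≡ 3 (mod 11).
Test 9^d mod 11 for each divisor d in increasing order:
9^1 ≡ 9
9^2 ≡ 4
9^5 = 9^4·9^1 ≡ 1  ← first divisor giving 1
The order is 5.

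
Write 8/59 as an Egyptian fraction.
1/8 + 1/95 + 1/14947 + 1/670223480

Greedy algorithm:
8/59: ceiling(59/8) = 8, use 1/8
5/472: ceiling(472/5) = 95, use 1/95
3/44840: ceiling(44840/3) = 14947, use 1/14947
1/670223480: ceiling(670223480/1) = 670223480, use 1/670223480
Result: 8/59 = 1/8 + 1/95 + 1/14947 + 1/670223480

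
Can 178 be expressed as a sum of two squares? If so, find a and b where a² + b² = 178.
3² + 13² (a=3, b=13)

Factorization: 178 = 2 × 89
By Fermat: n is sum of two squares iff every prime p ≡ 3 (mod 4) appears to even power.
All primes ≡ 3 (mod 4) appear to even power.
Search a = 0, 1, 2, … for 178 - a² a perfect square: first hit at a = 3: 178 - 9 = 169 = 13².
178 = 3² + 13² = 9 + 169 ✓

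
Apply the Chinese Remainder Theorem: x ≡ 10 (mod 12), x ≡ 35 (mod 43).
250

Using Chinese Remainder Theorem:
M = 12 × 43 = 516
M1 = 43, M2 = 12
y1 = 43^(-1) mod 12 = 7
y2 = 12^(-1) mod 43 = 18
x = (10×43×7 + 35×12×18) mod 516 = 250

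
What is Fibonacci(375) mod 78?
76

Matrix identity: Q^n = [[F_(n+1), F_n], [F_n, F_(n-1)]] with Q = [[1,1],[1,0]].
n = 375 = 101110111₂. Square-and-multiply, entries mod 78:
Q^1 = [[1,1],[1,0]]
Q^2 = (Q^1)² = [[2,1],[1,1]]
Q^5 = (Q^2)²·Q = [[8,5],[5,3]]
Q^11 = (Q^5)²·Q = [[66,11],[11,55]]
Q^23 = (Q^11)²·Q = [[36,31],[31,5]]
Q^46 = (Q^23)² = [[73,23],[23,50]]
Q^93 = (Q^46)²·Q = [[29,8],[8,21]]
Q^187 = (Q^93)²·Q = [[57,47],[47,10]]
Q^375 = (Q^187)²·Q = [[27,76],[76,29]]
F_375 mod 78 = Q^375[0][1] = 76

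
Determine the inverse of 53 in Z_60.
17

gcd(53, 60) = 1, so the inverse exists.
Extended Euclidean algorithm on (60, 53):
60 = 1 × 53 + 7  ⟹  7 = (1)·60 + (-1)·53
53 = 7 × 7 + 4  ⟹  4 = (-7)·60 + (8)·53
7 = 1 × 4 + 3  ⟹  3 = (8)·60 + (-9)·53
4 = 1 × 3 + 1  ⟹  1 = (-15)·60 + (17)·53
So (17)·53 ≡ 1 (mod 60), i.e. 53^(-1) ≡ 17 (mod 60).
Check: 53 × 17 = 901 ≡ 1 (mod 60)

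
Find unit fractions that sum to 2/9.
1/5 + 1/45

Greedy algorithm:
2/9: ceiling(9/2) = 5, use 1/5
1/45: ceiling(45/1) = 45, use 1/45
Result: 2/9 = 1/5 + 1/45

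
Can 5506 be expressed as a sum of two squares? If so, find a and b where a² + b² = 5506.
45² + 59² (a=45, b=59)

Factorization: 5506 = 2 × 2753
By Fermat: n is sum of two squares iff every prime p ≡ 3 (mod 4) appears to even power.
All primes ≡ 3 (mod 4) appear to even power.
Search a = 0, 1, 2, … for 5506 - a² a perfect square: first hit at a = 45: 5506 - 2025 = 3481 = 59².
5506 = 45² + 59² = 2025 + 3481 ✓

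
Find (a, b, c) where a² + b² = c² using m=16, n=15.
(31, 480, 481)

Euclid's formula: a = m² - n², b = 2mn, c = m² + n²
m = 16, n = 15
a = 16² - 15² = 256 - 225 = 31
b = 2 × 16 × 15 = 480
c = 16² + 15² = 256 + 225 = 481
Verification: 31² + 480² = 961 + 230400 = 231361 = 481² ✓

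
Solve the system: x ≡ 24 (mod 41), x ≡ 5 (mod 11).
434

Using Chinese Remainder Theorem:
M = 41 × 11 = 451
M1 = 11, M2 = 41
y1 = 11^(-1) mod 41 = 15
y2 = 41^(-1) mod 11 = 7
x = (24×11×15 + 5×41×7) mod 451 = 434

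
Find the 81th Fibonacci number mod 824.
698

Matrix identity: Q^n = [[F_(n+1), F_n], [F_n, F_(n-1)]] with Q = [[1,1],[1,0]].
n = 81 = 1010001₂. Square-and-multiply, entries mod 824:
Q^1 = [[1,1],[1,0]]
Q^2 = (Q^1)² = [[2,1],[1,1]]
Q^5 = (Q^2)²·Q = [[8,5],[5,3]]
Q^10 = (Q^5)² = [[89,55],[55,34]]
Q^20 = (Q^10)² = [[234,173],[173,61]]
Q^40 = (Q^20)² = [[637,771],[771,690]]
Q^81 = (Q^40)²·Q = [[407,698],[698,533]]
F_81 mod 824 = Q^81[0][1] = 698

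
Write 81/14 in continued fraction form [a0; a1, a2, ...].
[5; 1, 3, 1, 2]

Euclidean algorithm steps:
81 = 5 × 14 + 11
14 = 1 × 11 + 3
11 = 3 × 3 + 2
3 = 1 × 2 + 1
2 = 2 × 1 + 0
Continued fraction: [5; 1, 3, 1, 2]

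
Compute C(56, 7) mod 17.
0

Using Lucas' theorem:
Write n=56 and k=7 in base 17:
n in base 17: [3, 5]
k in base 17: [0, 7]
C(56,7) mod 17 = ∏ C(n_i, k_i) mod 17
Digit binomials (mod 17): C(3,0) = 1; C(5,7) = 0 (k_i > n_i)
Product: 1 × 0 = 0 ≡ 0 (mod 17)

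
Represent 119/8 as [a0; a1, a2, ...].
[14; 1, 7]

Euclidean algorithm steps:
119 = 14 × 8 + 7
8 = 1 × 7 + 1
7 = 7 × 1 + 0
Continued fraction: [14; 1, 7]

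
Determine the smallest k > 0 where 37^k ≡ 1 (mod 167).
166

167 is prime, so ord(37) divides φ(167) = 166.
Divisors of 166: 1, 2, 83, 166.
Repeated squaring: 37^1 ≡ 37, 37^2 ≡ 33, 37^4 ≡ 87, 37^8 ≡ 54, 37^16 ≡ 77, 37^32 ≡ 84, 37^64 ≡ 42, 37^128 ≡ 94 (mod 167).
Test 37^d mod 167 for each divisor d in increasing order:
37^1 ≡ 37
37^2 ≡ 33
37^83 = 37^64·37^16·37^2·37^1 ≡ 166
37^166 = 37^128·37^32·37^4·37^2 ≡ 1  ← first divisor giving 1
The order is 166.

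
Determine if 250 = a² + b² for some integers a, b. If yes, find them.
5² + 15² (a=5, b=15)

Factorization: 250 = 2 × 5^3
By Fermat: n is sum of two squares iff every prime p ≡ 3 (mod 4) appears to even power.
All primes ≡ 3 (mod 4) appear to even power.
Search a = 0, 1, 2, … for 250 - a² a perfect square: first hit at a = 5: 250 - 25 = 225 = 15².
250 = 5² + 15² = 25 + 225 ✓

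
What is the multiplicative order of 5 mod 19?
9

19 is prime, so ord(5) divides φ(19) = 18.
Divisors of 18: 1, 2, 3, 6, 9, 18.
Repeated squaring: 5^1 ≡ 5, 5^2 ≡ 6, 5^4 ≡ 17, 5^8 ≡ 4, 5^16 ≡ 16 (mod 19).
Test 5^d mod 19 for each divisor d in increasing order:
5^1 ≡ 5
5^2 ≡ 6
5^3 = 5^2·5^1 ≡ 11
5^6 = 5^4·5^2 ≡ 7
5^9 = 5^8·5^1 ≡ 1  ← first divisor giving 1
The order is 9.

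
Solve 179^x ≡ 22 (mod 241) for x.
115

Baby-step giant-step with step n = ⌈√241⌉ = 16.
Baby steps 179^j mod 241 (j:value) for j=0..15: 0:1, 1:179, 2:229, 3:21, 4:144, 5:230, 6:200, 7:132, 8:10, 9:103, 10:121, 11:210, 12:235, 13:131, 14:72, 15:115.
Giant-step multiplier: 179^(-16) ≡ 179^(240-16) = 179^224 ≡ 94 (mod 241).
Giant steps γ_i = 22·94^i mod 241: γ_0=22, γ_1=140, γ_2=146, γ_3=228, γ_4=224, γ_5=89, γ_6=172, γ_7=21 (in table at j=3).
x = i·n + j = 7·16 + 3 = 115.
Check: 179^115 ≡ 22 (mod 241).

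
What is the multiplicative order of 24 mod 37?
36

37 is prime, so ord(24) divides φ(37) = 36.
Divisors of 36: 1, 2, 3, 4, 6, 9, 12, 18, 36.
Repeated squaring: 24^1 ≡ 24, 24^2 ≡ 21, 24^4 ≡ 34, 24^8 ≡ 9, 24^16 ≡ 7, 24^32 ≡ 12 (mod 37).
Test 24^d mod 37 for each divisor d in increasing order:
24^1 ≡ 24
24^2 ≡ 21
24^3 = 24^2·24^1 ≡ 23
24^4 ≡ 34
24^6 = 24^4·24^2 ≡ 11
24^9 = 24^8·24^1 ≡ 31
24^12 = 24^8·24^4 ≡ 10
24^18 = 24^16·24^2 ≡ 36
24^36 = 24^32·24^4 ≡ 1  ← first divisor giving 1
The order is 36.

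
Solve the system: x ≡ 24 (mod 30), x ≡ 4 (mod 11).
114

Using Chinese Remainder Theorem:
M = 30 × 11 = 330
M1 = 11, M2 = 30
y1 = 11^(-1) mod 30 = 11
y2 = 30^(-1) mod 11 = 7
x = (24×11×11 + 4×30×7) mod 330 = 114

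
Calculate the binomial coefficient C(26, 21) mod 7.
1

Using Lucas' theorem:
Write n=26 and k=21 in base 7:
n in base 7: [3, 5]
k in base 7: [3, 0]
C(26,21) mod 7 = ∏ C(n_i, k_i) mod 7
Digit binomials (mod 7): C(3,3) = 1; C(5,0) = 1
Product: 1 × 1 = 1 ≡ 1 (mod 7)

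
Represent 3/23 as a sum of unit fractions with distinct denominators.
1/8 + 1/184

Greedy algorithm:
3/23: ceiling(23/3) = 8, use 1/8
1/184: ceiling(184/1) = 184, use 1/184
Result: 3/23 = 1/8 + 1/184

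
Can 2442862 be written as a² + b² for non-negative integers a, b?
Not possible

Factorization: 2442862 = 2 × 31^3 × 41
By Fermat: n is sum of two squares iff every prime p ≡ 3 (mod 4) appears to even power.
Prime(s) ≡ 3 (mod 4) with odd exponent: [(31, 3)]
Therefore 2442862 cannot be expressed as a² + b².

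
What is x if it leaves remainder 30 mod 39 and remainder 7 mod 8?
303

Using Chinese Remainder Theorem:
M = 39 × 8 = 312
M1 = 8, M2 = 39
y1 = 8^(-1) mod 39 = 5
y2 = 39^(-1) mod 8 = 7
x = (30×8×5 + 7×39×7) mod 312 = 303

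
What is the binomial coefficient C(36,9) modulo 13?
10

Using Lucas' theorem:
Write n=36 and k=9 in base 13:
n in base 13: [2, 10]
k in base 13: [0, 9]
C(36,9) mod 13 = ∏ C(n_i, k_i) mod 13
Digit binomials (mod 13): C(2,0) = 1; C(10,9) = 10
Product: 1 × 10 = 10 ≡ 10 (mod 13)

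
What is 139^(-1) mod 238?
125

gcd(139, 238) = 1, so the inverse exists.
Extended Euclidean algorithm on (238, 139):
238 = 1 × 139 + 99  ⟹  99 = (1)·238 + (-1)·139
139 = 1 × 99 + 40  ⟹  40 = (-1)·238 + (2)·139
99 = 2 × 40 + 19  ⟹  19 = (3)·238 + (-5)·139
40 = 2 × 19 + 2  ⟹  2 = (-7)·238 + (12)·139
19 = 9 × 2 + 1  ⟹  1 = (66)·238 + (-113)·139
So (-113)·139 ≡ 1 (mod 238), i.e. 139^(-1) ≡ -113 ≡ 125 (mod 238).
Check: 139 × 125 = 17375 ≡ 1 (mod 238)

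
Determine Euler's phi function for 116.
56

116 = 2^2 × 29
φ(n) = n × ∏(1 - 1/p) for each prime p dividing n
φ(116) = 116 × (1 - 1/2) × (1 - 1/29) = 56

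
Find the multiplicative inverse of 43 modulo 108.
103

gcd(43, 108) = 1, so the inverse exists.
Extended Euclidean algorithm on (108, 43):
108 = 2 × 43 + 22  ⟹  22 = (1)·108 + (-2)·43
43 = 1 × 22 + 21  ⟹  21 = (-1)·108 + (3)·43
22 = 1 × 21 + 1  ⟹  1 = (2)·108 + (-5)·43
So (-5)·43 ≡ 1 (mod 108), i.e. 43^(-1) ≡ -5 ≡ 103 (mod 108).
Check: 43 × 103 = 4429 ≡ 1 (mod 108)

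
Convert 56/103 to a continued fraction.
[0; 1, 1, 5, 4, 2]

Euclidean algorithm steps:
56 = 0 × 103 + 56
103 = 1 × 56 + 47
56 = 1 × 47 + 9
47 = 5 × 9 + 2
9 = 4 × 2 + 1
2 = 2 × 1 + 0
Continued fraction: [0; 1, 1, 5, 4, 2]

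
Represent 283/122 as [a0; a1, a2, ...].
[2; 3, 7, 1, 4]

Euclidean algorithm steps:
283 = 2 × 122 + 39
122 = 3 × 39 + 5
39 = 7 × 5 + 4
5 = 1 × 4 + 1
4 = 4 × 1 + 0
Continued fraction: [2; 3, 7, 1, 4]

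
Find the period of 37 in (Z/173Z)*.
86

173 is prime, so ord(37) divides φ(173) = 172.
Divisors of 172: 1, 2, 4, 43, 86, 172.
Repeated squaring: 37^1 ≡ 37, 37^2 ≡ 158, 37^4 ≡ 52, 37^8 ≡ 109, 37^16 ≡ 117, 37^32 ≡ 22, 37^64 ≡ 138, 37^128 ≡ 14 (mod 173).
Test 37^d mod 173 for each divisor d in increasing order:
37^1 ≡ 37
37^2 ≡ 158
37^4 ≡ 52
37^43 = 37^32·37^8·37^2·37^1 ≡ 172
37^86 = 37^64·37^16·37^4·37^2 ≡ 1  ← first divisor giving 1
The order is 86.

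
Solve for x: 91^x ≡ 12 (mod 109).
50

Baby-step giant-step with step n = ⌈√109⌉ = 11.
Baby steps 91^j mod 109 (j:value) for j=0..10: 0:1, 1:91, 2:106, 3:54, 4:9, 5:56, 6:82, 7:50, 8:81, 9:68, 10:84.
Giant-step multiplier: 91^(-11) ≡ 91^(108-11) = 91^97 ≡ 39 (mod 109).
Giant steps γ_i = 12·39^i mod 109: γ_0=12, γ_1=32, γ_2=49, γ_3=58, γ_4=82 (in table at j=6).
x = i·n + j = 4·11 + 6 = 50.
Check: 91^50 ≡ 12 (mod 109).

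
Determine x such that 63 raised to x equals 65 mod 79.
6

Baby-step giant-step with step n = ⌈√79⌉ = 9.
Baby steps 63^j mod 79 (j:value) for j=0..8: 0:1, 1:63, 2:19, 3:12, 4:45, 5:70, 6:65, 7:66, 8:50.
h = 65 is already in the table at j=6, so x = 6.
Check: 63^6 ≡ 65 (mod 79).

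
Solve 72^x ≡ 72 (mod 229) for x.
1

Baby-step giant-step with step n = ⌈√229⌉ = 16.
Baby steps 72^j mod 229 (j:value) for j=0..15: 0:1, 1:72, 2:146, 3:207, 4:19, 5:223, 6:26, 7:40, 8:132, 9:115, 10:36, 11:73, 12:218, 13:124, 14:226, 15:13.
h = 72 is already in the table at j=1, so x = 1.
Check: 72^1 ≡ 72 (mod 229).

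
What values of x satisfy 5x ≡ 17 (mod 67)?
x ≡ 57 (mod 67)

gcd(5, 67) = 1, which divides 17, so solutions exist.
Find 5^(-1) mod 67 by the extended Euclidean algorithm:
67 = 13 × 5 + 2  ⟹  2 = (1)·67 + (-13)·5
5 = 2 × 2 + 1  ⟹  1 = (-2)·67 + (27)·5
So (27)·5 ≡ 1 (mod 67), i.e. 5^(-1) ≡ 27 (mod 67).
x ≡ 27 × 17 = 459 ≡ 57 (mod 67).
Check: 5 × 57 = 285 ≡ 17 (mod 67).
Unique solution: x ≡ 57 (mod 67)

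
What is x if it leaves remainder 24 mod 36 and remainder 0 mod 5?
60

Using Chinese Remainder Theorem:
M = 36 × 5 = 180
M1 = 5, M2 = 36
y1 = 5^(-1) mod 36 = 29
y2 = 36^(-1) mod 5 = 1
x = (24×5×29 + 0×36×1) mod 180 = 60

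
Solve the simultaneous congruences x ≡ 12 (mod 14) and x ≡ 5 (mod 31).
222

Using Chinese Remainder Theorem:
M = 14 × 31 = 434
M1 = 31, M2 = 14
y1 = 31^(-1) mod 14 = 5
y2 = 14^(-1) mod 31 = 20
x = (12×31×5 + 5×14×20) mod 434 = 222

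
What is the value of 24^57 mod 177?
150

Repeated squaring. Binary of 57 = 111001.
24^1 ≡ 24 (mod 177); 24^2 ≡ 45 (mod 177); 24^4 ≡ 78 (mod 177); 24^8 ≡ 66 (mod 177); 24^16 ≡ 108 (mod 177); 24^32 ≡ 159 (mod 177)
24^57 = 24^1 × 24^8 × 24^16 × 24^32 ≡ 150 (mod 177)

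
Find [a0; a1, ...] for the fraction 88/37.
[2; 2, 1, 1, 1, 4]

Euclidean algorithm steps:
88 = 2 × 37 + 14
37 = 2 × 14 + 9
14 = 1 × 9 + 5
9 = 1 × 5 + 4
5 = 1 × 4 + 1
4 = 4 × 1 + 0
Continued fraction: [2; 2, 1, 1, 1, 4]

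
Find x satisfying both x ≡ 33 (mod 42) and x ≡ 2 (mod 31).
33

Using Chinese Remainder Theorem:
M = 42 × 31 = 1302
M1 = 31, M2 = 42
y1 = 31^(-1) mod 42 = 19
y2 = 42^(-1) mod 31 = 17
x = (33×31×19 + 2×42×17) mod 1302 = 33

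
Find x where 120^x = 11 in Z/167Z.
48

Baby-step giant-step with step n = ⌈√167⌉ = 13.
Baby steps 120^j mod 167 (j:value) for j=0..12: 0:1, 1:120, 2:38, 3:51, 4:108, 5:101, 6:96, 7:164, 8:141, 9:53, 10:14, 11:10, 12:31.
Giant-step multiplier: 120^(-13) ≡ 120^(166-13) = 120^153 ≡ 69 (mod 167).
Giant steps γ_i = 11·69^i mod 167: γ_0=11, γ_1=91, γ_2=100, γ_3=53 (in table at j=9).
x = i·n + j = 3·13 + 9 = 48.
Check: 120^48 ≡ 11 (mod 167).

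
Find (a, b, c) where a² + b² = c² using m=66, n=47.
(2147, 6204, 6565)

Euclid's formula: a = m² - n², b = 2mn, c = m² + n²
m = 66, n = 47
a = 66² - 47² = 4356 - 2209 = 2147
b = 2 × 66 × 47 = 6204
c = 66² + 47² = 4356 + 2209 = 6565
Verification: 2147² + 6204² = 4609609 + 38489616 = 43099225 = 6565² ✓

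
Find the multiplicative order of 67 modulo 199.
66

199 is prime, so ord(67) divides φ(199) = 198.
Divisors of 198: 1, 2, 3, 6, 9, 11, 18, 22, 33, 66, 99, 198.
Repeated squaring: 67^1 ≡ 67, 67^2 ≡ 111, 67^4 ≡ 182, 67^8 ≡ 90, 67^16 ≡ 140, 67^32 ≡ 98, 67^64 ≡ 52, 67^128 ≡ 117 (mod 199).
Test 67^d mod 199 for each divisor d in increasing order:
67^1 ≡ 67
67^2 ≡ 111
67^3 = 67^2·67^1 ≡ 74
67^6 = 67^4·67^2 ≡ 103
67^9 = 67^8·67^1 ≡ 60
67^11 = 67^8·67^2·67^1 ≡ 93
67^18 = 67^16·67^2 ≡ 18
67^22 = 67^16·67^4·67^2 ≡ 92
67^33 = 67^32·67^1 ≡ 198
67^66 = 67^64·67^2 ≡ 1  ← first divisor giving 1
The order is 66.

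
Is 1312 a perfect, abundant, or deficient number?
abundant

Proper divisors of 1312: sum = 1 + 2 + 4 + 8 + 16 + 32 + 41 + 82 + 164 + 328 + 656 = 1334
Since 1334 > 1312, 1312 is abundant.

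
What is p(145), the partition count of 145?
24908858009

p(n) counts ways to write n as a sum of positive integers (order ignored).
Euler's pentagonal recurrence: p(k) = p(k-1) + p(k-2) - p(k-5) - p(k-7) + p(k-12) + p(k-15) - ... (offsets j(3j∓1)/2, signs ++--, p(0)=1, p(<0)=0).
DP table for k = 0..144: p(0)=1, p(1)=1, p(2)=2, p(3)=3, p(4)=5, p(5)=7, p(6)=11, p(7)=15, p(8)=22, p(9)=30, p(10)=42, p(11)=56, p(12)=77, p(13)=101, p(14)=135, p(15)=176, p(16)=231, p(17)=297, p(18)=385, p(19)=490, p(20)=627, p(21)=792, p(22)=1002, p(23)=1255, p(24)=1575, p(25)=1958, p(26)=2436, p(27)=3010, p(28)=3718, p(29)=4565, p(30)=5604, p(31)=6842, p(32)=8349, p(33)=10143, p(34)=12310, p(35)=14883, p(36)=17977, p(37)=21637, p(38)=26015, p(39)=31185, p(40)=37338, p(41)=44583, p(42)=53174, p(43)=63261, p(44)=75175, p(45)=89134, p(46)=105558, p(47)=124754, p(48)=147273, p(49)=173525, p(50)=204226, p(51)=239943, p(52)=281589, p(53)=329931, p(54)=386155, p(55)=451276, p(56)=526823, p(57)=614154, p(58)=715220, p(59)=831820, p(60)=966467, p(61)=1121505, p(62)=1300156, p(63)=1505499, p(64)=1741630, p(65)=2012558, p(66)=2323520, p(67)=2679689, p(68)=3087735, p(69)=3554345, p(70)=4087968, p(71)=4697205, p(72)=5392783, p(73)=6185689, p(74)=7089500, p(75)=8118264, p(76)=9289091, p(77)=10619863, p(78)=12132164, p(79)=13848650, p(80)=15796476, p(81)=18004327, p(82)=20506255, p(83)=23338469, p(84)=26543660, p(85)=30167357, p(86)=34262962, p(87)=38887673, p(88)=44108109, p(89)=49995925, p(90)=56634173, p(91)=64112359, p(92)=72533807, p(93)=82010177, p(94)=92669720, p(95)=104651419, p(96)=118114304, p(97)=133230930, p(98)=150198136, p(99)=169229875, p(100)=190569292, p(101)=214481126, p(102)=241265379, p(103)=271248950, p(104)=304801365, p(105)=342325709, p(106)=384276336, p(107)=431149389, p(108)=483502844, p(109)=541946240, p(110)=607163746, p(111)=679903203, p(112)=761002156, p(113)=851376628, p(114)=952050665, p(115)=1064144451, p(116)=1188908248, p(117)=1327710076, p(118)=1482074143, p(119)=1653668665, p(120)=1844349560, p(121)=2056148051, p(122)=2291320912, p(123)=2552338241, p(124)=2841940500, p(125)=3163127352, p(126)=3519222692, p(127)=3913864295, p(128)=4351078600, p(129)=4835271870, p(130)=5371315400, p(131)=5964539504, p(132)=6620830889, p(133)=7346629512, p(134)=8149040695, p(135)=9035836076, p(136)=10015581680, p(137)=11097645016, p(138)=12292341831, p(139)=13610949895, p(140)=15065878135, p(141)=16670689208, p(142)=18440293320, p(143)=20390982757, p(144)=22540654445.
Final step: p(145) = p(144) + p(143) - p(140) - p(138) + p(133) + p(130) - p(123) - p(119) + p(110) + p(105) - p(94) - p(88) + p(75) + p(68) - p(53) - p(45) + p(28) + p(19) - p(0)
= 22540654445 + 20390982757 - 15065878135 - 12292341831 + 7346629512 + 5371315400 - 2552338241 - 1653668665 + 607163746 + 342325709 - 92669720 - 44108109 + 8118264 + 3087735 - 329931 - 89134 + 3718 + 490 - 1
= 24908858009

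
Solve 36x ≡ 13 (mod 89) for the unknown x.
x ≡ 77 (mod 89)

gcd(36, 89) = 1, which divides 13, so solutions exist.
Find 36^(-1) mod 89 by the extended Euclidean algorithm:
89 = 2 × 36 + 17  ⟹  17 = (1)·89 + (-2)·36
36 = 2 × 17 + 2  ⟹  2 = (-2)·89 + (5)·36
17 = 8 × 2 + 1  ⟹  1 = (17)·89 + (-42)·36
So (-42)·36 ≡ 1 (mod 89), i.e. 36^(-1) ≡ -42 ≡ 47 (mod 89).
x ≡ 47 × 13 = 611 ≡ 77 (mod 89).
Check: 36 × 77 = 2772 ≡ 13 (mod 89).
Unique solution: x ≡ 77 (mod 89)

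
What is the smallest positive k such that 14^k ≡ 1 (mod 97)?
96

97 is prime, so ord(14) divides φ(97) = 96.
Divisors of 96: 1, 2, 3, 4, 6, 8, 12, 16, 24, 32, 48, 96.
Repeated squaring: 14^1 ≡ 14, 14^2 ≡ 2, 14^4 ≡ 4, 14^8 ≡ 16, 14^16 ≡ 62, 14^32 ≡ 61, 14^64 ≡ 35 (mod 97).
Test 14^d mod 97 for each divisor d in increasing order:
14^1 ≡ 14
14^2 ≡ 2
14^3 = 14^2·14^1 ≡ 28
14^4 ≡ 4
14^6 = 14^4·14^2 ≡ 8
14^8 ≡ 16
14^12 = 14^8·14^4 ≡ 64
14^16 ≡ 62
14^24 = 14^16·14^8 ≡ 22
14^32 ≡ 61
14^48 = 14^32·14^16 ≡ 96
14^96 = 14^64·14^32 ≡ 1  ← first divisor giving 1
The order is 96.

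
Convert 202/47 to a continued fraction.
[4; 3, 2, 1, 4]

Euclidean algorithm steps:
202 = 4 × 47 + 14
47 = 3 × 14 + 5
14 = 2 × 5 + 4
5 = 1 × 4 + 1
4 = 4 × 1 + 0
Continued fraction: [4; 3, 2, 1, 4]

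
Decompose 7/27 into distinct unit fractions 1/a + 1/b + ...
1/4 + 1/108

Greedy algorithm:
7/27: ceiling(27/7) = 4, use 1/4
1/108: ceiling(108/1) = 108, use 1/108
Result: 7/27 = 1/4 + 1/108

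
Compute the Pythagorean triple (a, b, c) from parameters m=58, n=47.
(1155, 5452, 5573)

Euclid's formula: a = m² - n², b = 2mn, c = m² + n²
m = 58, n = 47
a = 58² - 47² = 3364 - 2209 = 1155
b = 2 × 58 × 47 = 5452
c = 58² + 47² = 3364 + 2209 = 5573
Verification: 1155² + 5452² = 1334025 + 29724304 = 31058329 = 5573² ✓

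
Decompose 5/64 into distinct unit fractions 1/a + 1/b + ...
1/13 + 1/832

Greedy algorithm:
5/64: ceiling(64/5) = 13, use 1/13
1/832: ceiling(832/1) = 832, use 1/832
Result: 5/64 = 1/13 + 1/832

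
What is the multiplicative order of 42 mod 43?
2

43 is prime, so ord(42) divides φ(43) = 42.
Divisors of 42: 1, 2, 3, 6, 7, 14, 21, 42.
Repeated squaring: 42^1 ≡ 42, 42^2 ≡ 1, 42^4 ≡ 1, 42^8 ≡ 1, 42^16 ≡ 1, 42^32 ≡ 1 (mod 43).
Test 42^d mod 43 for each divisor d in increasing order:
42^1 ≡ 42
42^2 ≡ 1  ← first divisor giving 1
The order is 2.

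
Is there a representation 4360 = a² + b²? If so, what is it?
2² + 66² (a=2, b=66)

Factorization: 4360 = 2^3 × 5 × 109
By Fermat: n is sum of two squares iff every prime p ≡ 3 (mod 4) appears to even power.
All primes ≡ 3 (mod 4) appear to even power.
Search a = 0, 1, 2, … for 4360 - a² a perfect square: first hit at a = 2: 4360 - 4 = 4356 = 66².
4360 = 2² + 66² = 4 + 4356 ✓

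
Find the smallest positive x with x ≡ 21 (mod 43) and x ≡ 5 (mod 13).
408

Using Chinese Remainder Theorem:
M = 43 × 13 = 559
M1 = 13, M2 = 43
y1 = 13^(-1) mod 43 = 10
y2 = 43^(-1) mod 13 = 10
x = (21×13×10 + 5×43×10) mod 559 = 408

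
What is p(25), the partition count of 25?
1958

p(n) counts ways to write n as a sum of positive integers (order ignored).
Euler's pentagonal recurrence: p(k) = p(k-1) + p(k-2) - p(k-5) - p(k-7) + p(k-12) + p(k-15) - ... (offsets j(3j∓1)/2, signs ++--, p(0)=1, p(<0)=0).
DP table for k = 0..24: p(0)=1, p(1)=1, p(2)=2, p(3)=3, p(4)=5, p(5)=7, p(6)=11, p(7)=15, p(8)=22, p(9)=30, p(10)=42, p(11)=56, p(12)=77, p(13)=101, p(14)=135, p(15)=176, p(16)=231, p(17)=297, p(18)=385, p(19)=490, p(20)=627, p(21)=792, p(22)=1002, p(23)=1255, p(24)=1575.
Final step: p(25) = p(24) + p(23) - p(20) - p(18) + p(13) + p(10) - p(3)
= 1575 + 1255 - 627 - 385 + 101 + 42 - 3
= 1958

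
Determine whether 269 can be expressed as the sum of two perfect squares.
10² + 13² (a=10, b=13)

Factorization: 269 = 269
By Fermat: n is sum of two squares iff every prime p ≡ 3 (mod 4) appears to even power.
All primes ≡ 3 (mod 4) appear to even power.
Search a = 0, 1, 2, … for 269 - a² a perfect square: first hit at a = 10: 269 - 100 = 169 = 13².
269 = 10² + 13² = 100 + 169 ✓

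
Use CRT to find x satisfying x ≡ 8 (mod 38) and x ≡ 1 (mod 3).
46

Using Chinese Remainder Theorem:
M = 38 × 3 = 114
M1 = 3, M2 = 38
y1 = 3^(-1) mod 38 = 13
y2 = 38^(-1) mod 3 = 2
x = (8×3×13 + 1×38×2) mod 114 = 46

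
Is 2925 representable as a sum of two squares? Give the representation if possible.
3² + 54² (a=3, b=54)

Factorization: 2925 = 3^2 × 5^2 × 13
By Fermat: n is sum of two squares iff every prime p ≡ 3 (mod 4) appears to even power.
All primes ≡ 3 (mod 4) appear to even power.
Search a = 0, 1, 2, … for 2925 - a² a perfect square: first hit at a = 3: 2925 - 9 = 2916 = 54².
2925 = 3² + 54² = 9 + 2916 ✓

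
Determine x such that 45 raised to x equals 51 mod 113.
62

Baby-step giant-step with step n = ⌈√113⌉ = 11.
Baby steps 45^j mod 113 (j:value) for j=0..10: 0:1, 1:45, 2:104, 3:47, 4:81, 5:29, 6:62, 7:78, 8:7, 9:89, 10:50.
Giant-step multiplier: 45^(-11) ≡ 45^(112-11) = 45^101 ≡ 79 (mod 113).
Giant steps γ_i = 51·79^i mod 113: γ_0=51, γ_1=74, γ_2=83, γ_3=3, γ_4=11, γ_5=78 (in table at j=7).
x = i·n + j = 5·11 + 7 = 62.
Check: 45^62 ≡ 51 (mod 113).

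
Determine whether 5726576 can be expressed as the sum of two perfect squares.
Not possible

Factorization: 5726576 = 2^4 × 71^3
By Fermat: n is sum of two squares iff every prime p ≡ 3 (mod 4) appears to even power.
Prime(s) ≡ 3 (mod 4) with odd exponent: [(71, 3)]
Therefore 5726576 cannot be expressed as a² + b².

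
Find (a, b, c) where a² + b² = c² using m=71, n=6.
(5005, 852, 5077)

Euclid's formula: a = m² - n², b = 2mn, c = m² + n²
m = 71, n = 6
a = 71² - 6² = 5041 - 36 = 5005
b = 2 × 71 × 6 = 852
c = 71² + 6² = 5041 + 36 = 5077
Verification: 5005² + 852² = 25050025 + 725904 = 25775929 = 5077² ✓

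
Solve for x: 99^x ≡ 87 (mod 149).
41

Baby-step giant-step with step n = ⌈√149⌉ = 13.
Baby steps 99^j mod 149 (j:value) for j=0..12: 0:1, 1:99, 2:116, 3:11, 4:46, 5:84, 6:121, 7:59, 8:30, 9:139, 10:53, 11:32, 12:39.
Giant-step multiplier: 99^(-13) ≡ 99^(148-13) = 99^135 ≡ 126 (mod 149).
Giant steps γ_i = 87·126^i mod 149: γ_0=87, γ_1=85, γ_2=131, γ_3=116 (in table at j=2).
x = i·n + j = 3·13 + 2 = 41.
Check: 99^41 ≡ 87 (mod 149).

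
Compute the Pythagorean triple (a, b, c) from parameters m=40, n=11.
(1479, 880, 1721)

Euclid's formula: a = m² - n², b = 2mn, c = m² + n²
m = 40, n = 11
a = 40² - 11² = 1600 - 121 = 1479
b = 2 × 40 × 11 = 880
c = 40² + 11² = 1600 + 121 = 1721
Verification: 1479² + 880² = 2187441 + 774400 = 2961841 = 1721² ✓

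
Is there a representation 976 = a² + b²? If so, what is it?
20² + 24² (a=20, b=24)

Factorization: 976 = 2^4 × 61
By Fermat: n is sum of two squares iff every prime p ≡ 3 (mod 4) appears to even power.
All primes ≡ 3 (mod 4) appear to even power.
Search a = 0, 1, 2, … for 976 - a² a perfect square: first hit at a = 20: 976 - 400 = 576 = 24².
976 = 20² + 24² = 400 + 576 ✓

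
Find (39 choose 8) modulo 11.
0

Using Lucas' theorem:
Write n=39 and k=8 in base 11:
n in base 11: [3, 6]
k in base 11: [0, 8]
C(39,8) mod 11 = ∏ C(n_i, k_i) mod 11
Digit binomials (mod 11): C(3,0) = 1; C(6,8) = 0 (k_i > n_i)
Product: 1 × 0 = 0 ≡ 0 (mod 11)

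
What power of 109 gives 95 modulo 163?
74

Baby-step giant-step with step n = ⌈√163⌉ = 13.
Baby steps 109^j mod 163 (j:value) for j=0..12: 0:1, 1:109, 2:145, 3:157, 4:161, 5:108, 6:36, 7:12, 8:4, 9:110, 10:91, 11:139, 12:155.
Giant-step multiplier: 109^(-13) ≡ 109^(162-13) = 109^149 ≡ 20 (mod 163).
Giant steps γ_i = 95·20^i mod 163: γ_0=95, γ_1=107, γ_2=21, γ_3=94, γ_4=87, γ_5=110 (in table at j=9).
x = i·n + j = 5·13 + 9 = 74.
Check: 109^74 ≡ 95 (mod 163).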